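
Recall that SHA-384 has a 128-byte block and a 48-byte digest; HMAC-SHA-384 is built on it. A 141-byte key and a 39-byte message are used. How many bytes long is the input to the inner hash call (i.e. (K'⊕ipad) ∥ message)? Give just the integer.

167

Key is 141 > 128 bytes, so it is hashed to 48 bytes then zero-padded to 128: |K'| = 128.
Inner input = (K'⊕ipad) ∥ m → 128 + 39 = 167 bytes.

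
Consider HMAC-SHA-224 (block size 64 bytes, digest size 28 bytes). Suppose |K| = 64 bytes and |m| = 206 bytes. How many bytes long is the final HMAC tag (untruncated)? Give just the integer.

The tag is one SHA-224 digest: 28 bytes.

28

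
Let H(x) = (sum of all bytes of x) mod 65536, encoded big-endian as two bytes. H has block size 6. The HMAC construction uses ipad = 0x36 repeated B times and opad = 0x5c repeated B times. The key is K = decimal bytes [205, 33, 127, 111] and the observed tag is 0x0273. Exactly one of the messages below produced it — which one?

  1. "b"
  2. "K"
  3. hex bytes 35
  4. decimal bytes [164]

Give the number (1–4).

3

Key decimal bytes [205, 33, 127, 111] = cd 21 7f 6f is 4 bytes ≤ B = 6; zero-pad to 6 bytes: K' = cd 21 7f 6f 00 00.
K' ⊕ ipad = fb 17 49 59 36 36; K' ⊕ opad = 91 7d 23 33 5c 5c.
m1: inner = H(fb 17 49 59 36 36 62) = 02 82; tag = H(91 7d 23 33 5c 5c 02 82) = 02a0
m2: inner = H(fb 17 49 59 36 36 4b) = 02 6b; tag = H(91 7d 23 33 5c 5c 02 6b) = 0289
m3: inner = H(fb 17 49 59 36 36 35) = 02 55; tag = H(91 7d 23 33 5c 5c 02 55) = 0273 ← matches
m4: inner = H(fb 17 49 59 36 36 a4) = 02 c4; tag = H(91 7d 23 33 5c 5c 02 c4) = 02e2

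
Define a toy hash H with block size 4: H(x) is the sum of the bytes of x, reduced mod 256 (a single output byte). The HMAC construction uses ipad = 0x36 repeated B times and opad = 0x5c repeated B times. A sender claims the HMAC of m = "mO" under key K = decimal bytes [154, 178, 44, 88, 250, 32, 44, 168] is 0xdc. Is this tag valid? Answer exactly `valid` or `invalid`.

Key decimal bytes [154, 178, 44, 88, 250, 32, 44, 168] = 9a b2 2c 58 fa 20 2c a8 is 8 bytes > B = 4, so hash it first: H(key) = be, then zero-pad to 4 bytes: K' = be 00 00 00.
K' ⊕ ipad = 88 36 36 36; K' ⊕ opad = e2 5c 5c 5c.
Inner hash: sum = 136+54+54+54+109+79 = 486; mod 256 = 230 → e6.
Outer hash (recomputed tag): sum = 226+92+92+92+230 = 732; mod 256 = 220 → dc.
Recomputed tag = dc; claimed = dc → match.

valid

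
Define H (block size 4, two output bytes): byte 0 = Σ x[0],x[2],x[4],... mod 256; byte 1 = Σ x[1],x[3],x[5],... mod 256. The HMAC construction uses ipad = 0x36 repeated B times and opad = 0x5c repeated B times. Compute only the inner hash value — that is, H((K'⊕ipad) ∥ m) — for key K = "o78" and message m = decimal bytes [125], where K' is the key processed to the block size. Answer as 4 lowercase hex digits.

e437

Key "o78" = 6f 37 38 is 3 bytes ≤ B = 4; zero-pad to 4 bytes: K' = 6f 37 38 00.
K' ⊕ ipad = 59 01 0e 36.
Inner input = 59 01 0e 36 ∥ 7d.
Inner hash: even-index sum = 228 mod 256 = 228; odd-index sum = 55 mod 256 = 55 → e4 37.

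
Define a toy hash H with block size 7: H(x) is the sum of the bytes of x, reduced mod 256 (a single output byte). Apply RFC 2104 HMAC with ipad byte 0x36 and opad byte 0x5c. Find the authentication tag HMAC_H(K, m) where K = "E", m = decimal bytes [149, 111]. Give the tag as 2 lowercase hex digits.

Key "E" = 45 is 1 byte ≤ B = 7; zero-pad to 7 bytes: K' = 45 00 00 00 00 00 00.
K' ⊕ ipad = 73 36 36 36 36 36 36.  K' ⊕ opad = 19 5c 5c 5c 5c 5c 5c.
Inner input = (K'⊕ipad) ∥ m = 73 36 36 36 36 36 36 ∥ 95 6f.
Inner hash: sum = 115+54+54+54+54+54+54+149+111 = 699; mod 256 = 187 → bb.
Outer input = (K'⊕opad) ∥ inner = 19 5c 5c 5c 5c 5c 5c ∥ bb.
Outer hash (tag): sum = 25+92+92+92+92+92+92+187 = 764; mod 256 = 252 → fc.

fc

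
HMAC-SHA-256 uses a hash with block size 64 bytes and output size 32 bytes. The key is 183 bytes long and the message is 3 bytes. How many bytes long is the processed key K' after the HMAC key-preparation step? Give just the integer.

Key is 183 > 64 bytes, so it is hashed to 32 bytes then zero-padded to 64: |K'| = 64.

64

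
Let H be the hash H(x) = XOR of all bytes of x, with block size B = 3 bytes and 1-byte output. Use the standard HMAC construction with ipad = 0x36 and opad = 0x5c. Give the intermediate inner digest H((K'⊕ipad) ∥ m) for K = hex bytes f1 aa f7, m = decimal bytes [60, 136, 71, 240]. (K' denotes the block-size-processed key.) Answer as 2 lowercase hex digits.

Key hex bytes f1 aa f7 is exactly B = 3 bytes: K' = f1 aa f7.
K' ⊕ ipad = c7 9c c1.
Inner input = c7 9c c1 ∥ 3c 88 47 f0.
Inner hash: XOR c7⊕9c⊕c1⊕3c⊕88⊕47⊕f0 = 99.

99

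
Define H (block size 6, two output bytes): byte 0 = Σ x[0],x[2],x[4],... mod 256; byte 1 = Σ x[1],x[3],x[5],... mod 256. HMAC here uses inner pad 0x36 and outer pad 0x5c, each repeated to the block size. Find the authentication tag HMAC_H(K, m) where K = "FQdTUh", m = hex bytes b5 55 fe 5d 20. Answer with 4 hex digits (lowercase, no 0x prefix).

5322

Key "FQdTUh" = 46 51 64 54 55 68 is exactly B = 6 bytes: K' = 46 51 64 54 55 68.
K' ⊕ ipad = 70 67 52 62 63 5e.  K' ⊕ opad = 1a 0d 38 08 09 34.
Inner input = (K'⊕ipad) ∥ m = 70 67 52 62 63 5e ∥ b5 55 fe 5d 20.
Inner hash: even-index sum = 760 mod 256 = 248; odd-index sum = 473 mod 256 = 217 → f8 d9.
Outer input = (K'⊕opad) ∥ inner = 1a 0d 38 08 09 34 ∥ f8 d9.
Outer hash (tag): even-index sum = 339 mod 256 = 83; odd-index sum = 290 mod 256 = 34 → 53 22.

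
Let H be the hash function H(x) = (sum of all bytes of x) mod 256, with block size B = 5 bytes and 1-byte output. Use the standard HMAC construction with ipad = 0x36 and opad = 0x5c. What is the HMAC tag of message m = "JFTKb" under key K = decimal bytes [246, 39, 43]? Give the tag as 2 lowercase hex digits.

3f

Key decimal bytes [246, 39, 43] = f6 27 2b is 3 bytes ≤ B = 5; zero-pad to 5 bytes: K' = f6 27 2b 00 00.
K' ⊕ ipad = c0 11 1d 36 36.  K' ⊕ opad = aa 7b 77 5c 5c.
Inner input = (K'⊕ipad) ∥ m = c0 11 1d 36 36 ∥ 4a 46 54 4b 62.
Inner hash: sum = 192+17+29+54+54+74+70+84+75+98 = 747; mod 256 = 235 → eb.
Outer input = (K'⊕opad) ∥ inner = aa 7b 77 5c 5c ∥ eb.
Outer hash (tag): sum = 170+123+119+92+92+235 = 831; mod 256 = 63 → 3f.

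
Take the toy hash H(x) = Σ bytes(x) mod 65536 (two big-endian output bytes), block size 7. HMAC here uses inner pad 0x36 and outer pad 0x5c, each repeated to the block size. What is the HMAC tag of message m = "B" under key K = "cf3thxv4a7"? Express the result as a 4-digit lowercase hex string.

Key "cf3thxv4a7" = 63 66 33 74 68 78 76 34 61 37 is 10 bytes > B = 7, so hash it first: H(key) = 03 92, then zero-pad to 7 bytes: K' = 03 92 00 00 00 00 00.
K' ⊕ ipad = 35 a4 36 36 36 36 36.  K' ⊕ opad = 5f ce 5c 5c 5c 5c 5c.
Inner input = (K'⊕ipad) ∥ m = 35 a4 36 36 36 36 36 ∥ 42.
Inner hash: sum = 53+164+54+54+54+54+54+66 = 553 → 02 29.
Outer input = (K'⊕opad) ∥ inner = 5f ce 5c 5c 5c 5c 5c ∥ 02 29.
Outer hash (tag): sum = 95+206+92+92+92+92+92+2+41 = 804 → 03 24.

0324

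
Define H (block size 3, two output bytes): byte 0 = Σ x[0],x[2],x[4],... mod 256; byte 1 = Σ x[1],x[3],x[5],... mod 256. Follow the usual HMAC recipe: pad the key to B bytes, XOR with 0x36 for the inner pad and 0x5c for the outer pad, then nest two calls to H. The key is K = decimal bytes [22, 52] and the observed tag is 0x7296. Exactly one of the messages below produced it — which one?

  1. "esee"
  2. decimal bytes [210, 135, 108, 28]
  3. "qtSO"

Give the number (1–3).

Key decimal bytes [22, 52] = 16 34 is 2 bytes ≤ B = 3; zero-pad to 3 bytes: K' = 16 34 00.
K' ⊕ ipad = 20 02 36; K' ⊕ opad = 4a 68 5c.
m1: inner = H(20 02 36 65 73 65 65) = 2e cc; tag = H(4a 68 5c 2e cc) = 7296 ← matches
m2: inner = H(20 02 36 d2 87 6c 1c) = f9 40; tag = H(4a 68 5c f9 40) = e661
m3: inner = H(20 02 36 71 74 53 4f) = 19 c6; tag = H(4a 68 5c 19 c6) = 6c81

1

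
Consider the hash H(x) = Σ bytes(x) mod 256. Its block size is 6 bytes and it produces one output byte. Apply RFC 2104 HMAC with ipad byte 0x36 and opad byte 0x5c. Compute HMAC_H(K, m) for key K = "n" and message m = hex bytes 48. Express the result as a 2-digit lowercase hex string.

ac

Key "n" = 6e is 1 byte ≤ B = 6; zero-pad to 6 bytes: K' = 6e 00 00 00 00 00.
K' ⊕ ipad = 58 36 36 36 36 36.  K' ⊕ opad = 32 5c 5c 5c 5c 5c.
Inner input = (K'⊕ipad) ∥ m = 58 36 36 36 36 36 ∥ 48.
Inner hash: sum = 88+54+54+54+54+54+72 = 430; mod 256 = 174 → ae.
Outer input = (K'⊕opad) ∥ inner = 32 5c 5c 5c 5c 5c ∥ ae.
Outer hash (tag): sum = 50+92+92+92+92+92+174 = 684; mod 256 = 172 → ac.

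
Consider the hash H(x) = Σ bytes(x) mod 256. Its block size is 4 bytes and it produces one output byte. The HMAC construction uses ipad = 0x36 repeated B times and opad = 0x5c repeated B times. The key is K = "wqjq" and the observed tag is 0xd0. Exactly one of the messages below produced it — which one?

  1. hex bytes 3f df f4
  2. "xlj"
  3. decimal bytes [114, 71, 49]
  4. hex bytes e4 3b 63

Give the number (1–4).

Key "wqjq" = 77 71 6a 71 is exactly B = 4 bytes: K' = 77 71 6a 71.
K' ⊕ ipad = 41 47 5c 47; K' ⊕ opad = 2b 2d 36 2d.
m1: inner = H(41 47 5c 47 3f df f4) = 3d; tag = H(2b 2d 36 2d 3d) = f8
m2: inner = H(41 47 5c 47 78 6c 6a) = 79; tag = H(2b 2d 36 2d 79) = 34
m3: inner = H(41 47 5c 47 72 47 31) = 15; tag = H(2b 2d 36 2d 15) = d0 ← matches
m4: inner = H(41 47 5c 47 e4 3b 63) = ad; tag = H(2b 2d 36 2d ad) = 68

3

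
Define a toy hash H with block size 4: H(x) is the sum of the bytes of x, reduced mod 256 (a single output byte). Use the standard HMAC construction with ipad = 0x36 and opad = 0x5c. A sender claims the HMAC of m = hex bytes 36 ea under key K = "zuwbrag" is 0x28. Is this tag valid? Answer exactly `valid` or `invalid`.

invalid

Key "zuwbrag" = 7a 75 77 62 72 61 67 is 7 bytes > B = 4, so hash it first: H(key) = 02, then zero-pad to 4 bytes: K' = 02 00 00 00.
K' ⊕ ipad = 34 36 36 36; K' ⊕ opad = 5e 5c 5c 5c.
Inner hash: sum = 52+54+54+54+54+234 = 502; mod 256 = 246 → f6.
Outer hash (recomputed tag): sum = 94+92+92+92+246 = 616; mod 256 = 104 → 68.
Recomputed tag = 68; claimed = 28 → mismatch.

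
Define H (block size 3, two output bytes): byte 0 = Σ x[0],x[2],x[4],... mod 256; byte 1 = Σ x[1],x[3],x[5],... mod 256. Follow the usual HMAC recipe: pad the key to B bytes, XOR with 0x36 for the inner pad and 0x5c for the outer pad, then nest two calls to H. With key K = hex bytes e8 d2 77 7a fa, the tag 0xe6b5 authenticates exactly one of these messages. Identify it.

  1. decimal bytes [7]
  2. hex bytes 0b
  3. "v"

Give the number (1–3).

Key hex bytes e8 d2 77 7a fa is 5 bytes > B = 3, so hash it first: H(key) = 59 4c, then zero-pad to 3 bytes: K' = 59 4c 00.
K' ⊕ ipad = 6f 7a 36; K' ⊕ opad = 05 10 5c.
m1: inner = H(6f 7a 36 07) = a5 81; tag = H(05 10 5c a5 81) = e2b5
m2: inner = H(6f 7a 36 0b) = a5 85; tag = H(05 10 5c a5 85) = e6b5 ← matches
m3: inner = H(6f 7a 36 76) = a5 f0; tag = H(05 10 5c a5 f0) = 51b5

2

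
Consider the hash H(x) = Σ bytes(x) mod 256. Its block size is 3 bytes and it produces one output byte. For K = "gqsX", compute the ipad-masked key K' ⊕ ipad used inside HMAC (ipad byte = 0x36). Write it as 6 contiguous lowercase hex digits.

953636

Key "gqsX" = 67 71 73 58 is 4 bytes > B = 3, so hash it first: H(key) = a3, then zero-pad to 3 bytes: K' = a3 00 00.
XOR each byte with 0x36: a3⊕36=95, 00⊕36=36, 00⊕36=36.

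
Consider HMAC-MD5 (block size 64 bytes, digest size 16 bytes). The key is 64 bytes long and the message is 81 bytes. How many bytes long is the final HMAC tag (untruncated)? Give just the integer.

The tag is one MD5 digest: 16 bytes.

16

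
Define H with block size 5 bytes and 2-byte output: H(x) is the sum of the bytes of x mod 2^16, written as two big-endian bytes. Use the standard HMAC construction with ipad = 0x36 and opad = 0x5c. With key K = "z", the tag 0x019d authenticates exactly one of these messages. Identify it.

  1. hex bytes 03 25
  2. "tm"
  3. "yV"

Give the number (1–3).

2

Key "z" = 7a is 1 byte ≤ B = 5; zero-pad to 5 bytes: K' = 7a 00 00 00 00.
K' ⊕ ipad = 4c 36 36 36 36; K' ⊕ opad = 26 5c 5c 5c 5c.
m1: inner = H(4c 36 36 36 36 03 25) = 01 4c; tag = H(26 5c 5c 5c 5c 01 4c) = 01e3
m2: inner = H(4c 36 36 36 36 74 6d) = 02 05; tag = H(26 5c 5c 5c 5c 02 05) = 019d ← matches
m3: inner = H(4c 36 36 36 36 79 56) = 01 f3; tag = H(26 5c 5c 5c 5c 01 f3) = 028a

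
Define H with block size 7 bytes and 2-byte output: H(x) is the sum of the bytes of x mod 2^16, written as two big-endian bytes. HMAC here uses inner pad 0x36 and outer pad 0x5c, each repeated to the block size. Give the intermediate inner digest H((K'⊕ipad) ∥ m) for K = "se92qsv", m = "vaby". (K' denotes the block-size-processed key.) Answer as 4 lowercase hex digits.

Key "se92qsv" = 73 65 39 32 71 73 76 is exactly B = 7 bytes: K' = 73 65 39 32 71 73 76.
K' ⊕ ipad = 45 53 0f 04 47 45 40.
Inner input = 45 53 0f 04 47 45 40 ∥ 76 61 62 79.
Inner hash: sum = 69+83+15+4+71+69+64+118+97+98+121 = 809 → 03 29.

0329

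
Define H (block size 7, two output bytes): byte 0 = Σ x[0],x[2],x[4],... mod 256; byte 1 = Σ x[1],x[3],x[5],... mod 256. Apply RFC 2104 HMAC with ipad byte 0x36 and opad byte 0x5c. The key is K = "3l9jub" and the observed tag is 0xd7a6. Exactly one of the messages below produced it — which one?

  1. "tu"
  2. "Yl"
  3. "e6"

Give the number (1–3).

Key "3l9jub" = 33 6c 39 6a 75 62 is 6 bytes ≤ B = 7; zero-pad to 7 bytes: K' = 33 6c 39 6a 75 62 00.
K' ⊕ ipad = 05 5a 0f 5c 43 54 36; K' ⊕ opad = 6f 30 65 36 29 3e 5c.
m1: inner = H(05 5a 0f 5c 43 54 36 74 75) = 02 7e; tag = H(6f 30 65 36 29 3e 5c 02 7e) = d7a6 ← matches
m2: inner = H(05 5a 0f 5c 43 54 36 59 6c) = f9 63; tag = H(6f 30 65 36 29 3e 5c f9 63) = bc9d
m3: inner = H(05 5a 0f 5c 43 54 36 65 36) = c3 6f; tag = H(6f 30 65 36 29 3e 5c c3 6f) = c867

1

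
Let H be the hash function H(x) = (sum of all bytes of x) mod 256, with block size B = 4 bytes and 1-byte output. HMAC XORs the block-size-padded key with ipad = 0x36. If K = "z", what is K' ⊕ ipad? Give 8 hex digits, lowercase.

Key "z" = 7a is 1 byte ≤ B = 4; zero-pad to 4 bytes: K' = 7a 00 00 00.
XOR each byte with 0x36: 7a⊕36=4c, 00⊕36=36, 00⊕36=36, 00⊕36=36.

4c363636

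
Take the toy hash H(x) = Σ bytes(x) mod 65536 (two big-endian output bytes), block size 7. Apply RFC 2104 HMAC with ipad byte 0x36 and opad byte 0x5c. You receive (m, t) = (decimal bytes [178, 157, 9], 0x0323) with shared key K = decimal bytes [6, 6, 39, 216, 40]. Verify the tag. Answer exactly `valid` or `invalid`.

valid

Key decimal bytes [6, 6, 39, 216, 40] = 06 06 27 d8 28 is 5 bytes ≤ B = 7; zero-pad to 7 bytes: K' = 06 06 27 d8 28 00 00.
K' ⊕ ipad = 30 30 11 ee 1e 36 36; K' ⊕ opad = 5a 5a 7b 84 74 5c 5c.
Inner hash: sum = 48+48+17+238+30+54+54+178+157+9 = 833 → 03 41.
Outer hash (recomputed tag): sum = 90+90+123+132+116+92+92+3+65 = 803 → 03 23.
Recomputed tag = 0323; claimed = 0323 → match.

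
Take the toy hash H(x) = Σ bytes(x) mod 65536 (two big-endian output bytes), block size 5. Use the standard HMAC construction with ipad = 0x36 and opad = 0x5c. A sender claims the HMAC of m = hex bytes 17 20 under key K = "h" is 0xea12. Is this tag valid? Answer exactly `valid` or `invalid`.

invalid

Key "h" = 68 is 1 byte ≤ B = 5; zero-pad to 5 bytes: K' = 68 00 00 00 00.
K' ⊕ ipad = 5e 36 36 36 36; K' ⊕ opad = 34 5c 5c 5c 5c.
Inner hash: sum = 94+54+54+54+54+23+32 = 365 → 01 6d.
Outer hash (recomputed tag): sum = 52+92+92+92+92+1+109 = 530 → 02 12.
Recomputed tag = 0212; claimed = ea12 → mismatch.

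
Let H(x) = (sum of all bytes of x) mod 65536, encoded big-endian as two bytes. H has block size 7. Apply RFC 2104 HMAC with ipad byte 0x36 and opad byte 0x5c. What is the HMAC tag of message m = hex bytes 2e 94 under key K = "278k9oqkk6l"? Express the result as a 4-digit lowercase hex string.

Key "278k9oqkk6l" = 32 37 38 6b 39 6f 71 6b 6b 36 6c is 11 bytes > B = 7, so hash it first: H(key) = 03 9d, then zero-pad to 7 bytes: K' = 03 9d 00 00 00 00 00.
K' ⊕ ipad = 35 ab 36 36 36 36 36.  K' ⊕ opad = 5f c1 5c 5c 5c 5c 5c.
Inner input = (K'⊕ipad) ∥ m = 35 ab 36 36 36 36 36 ∥ 2e 94.
Inner hash: sum = 53+171+54+54+54+54+54+46+148 = 688 → 02 b0.
Outer input = (K'⊕opad) ∥ inner = 5f c1 5c 5c 5c 5c 5c ∥ 02 b0.
Outer hash (tag): sum = 95+193+92+92+92+92+92+2+176 = 926 → 03 9e.

039e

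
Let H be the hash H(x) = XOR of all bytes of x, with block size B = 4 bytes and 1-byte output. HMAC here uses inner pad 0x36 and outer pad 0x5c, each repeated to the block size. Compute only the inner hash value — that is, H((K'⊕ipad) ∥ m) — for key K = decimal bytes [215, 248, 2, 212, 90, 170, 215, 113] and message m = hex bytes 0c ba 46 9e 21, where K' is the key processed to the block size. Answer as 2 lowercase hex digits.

Key decimal bytes [215, 248, 2, 212, 90, 170, 215, 113] = d7 f8 02 d4 5a aa d7 71 is 8 bytes > B = 4, so hash it first: H(key) = af, then zero-pad to 4 bytes: K' = af 00 00 00.
K' ⊕ ipad = 99 36 36 36.
Inner input = 99 36 36 36 ∥ 0c ba 46 9e 21.
Inner hash: XOR 99⊕36⊕36⊕36⊕0c⊕ba⊕46⊕9e⊕21 = e0.

e0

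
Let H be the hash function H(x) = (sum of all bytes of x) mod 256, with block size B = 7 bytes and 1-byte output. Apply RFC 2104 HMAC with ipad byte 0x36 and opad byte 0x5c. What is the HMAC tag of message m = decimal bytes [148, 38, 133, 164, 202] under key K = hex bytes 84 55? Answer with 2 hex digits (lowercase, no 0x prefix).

Key hex bytes 84 55 is 2 bytes ≤ B = 7; zero-pad to 7 bytes: K' = 84 55 00 00 00 00 00.
K' ⊕ ipad = b2 63 36 36 36 36 36.  K' ⊕ opad = d8 09 5c 5c 5c 5c 5c.
Inner input = (K'⊕ipad) ∥ m = b2 63 36 36 36 36 36 ∥ 94 26 85 a4 ca.
Inner hash: sum = 178+99+54+54+54+54+54+148+38+133+164+202 = 1232; mod 256 = 208 → d0.
Outer input = (K'⊕opad) ∥ inner = d8 09 5c 5c 5c 5c 5c ∥ d0.
Outer hash (tag): sum = 216+9+92+92+92+92+92+208 = 893; mod 256 = 125 → 7d.

7d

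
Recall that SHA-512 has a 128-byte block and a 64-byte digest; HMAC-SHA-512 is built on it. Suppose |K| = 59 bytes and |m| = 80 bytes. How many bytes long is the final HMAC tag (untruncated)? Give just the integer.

The tag is one SHA-512 digest: 64 bytes.

64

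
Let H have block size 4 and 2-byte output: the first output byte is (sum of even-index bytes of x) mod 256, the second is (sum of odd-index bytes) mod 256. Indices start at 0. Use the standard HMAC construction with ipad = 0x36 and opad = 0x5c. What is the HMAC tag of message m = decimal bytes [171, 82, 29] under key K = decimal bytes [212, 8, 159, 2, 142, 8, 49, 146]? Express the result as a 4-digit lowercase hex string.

Key decimal bytes [212, 8, 159, 2, 142, 8, 49, 146] = d4 08 9f 02 8e 08 31 92 is 8 bytes > B = 4, so hash it first: H(key) = 32 a4, then zero-pad to 4 bytes: K' = 32 a4 00 00.
K' ⊕ ipad = 04 92 36 36.  K' ⊕ opad = 6e f8 5c 5c.
Inner input = (K'⊕ipad) ∥ m = 04 92 36 36 ∥ ab 52 1d.
Inner hash: even-index sum = 258 mod 256 = 2; odd-index sum = 282 mod 256 = 26 → 02 1a.
Outer input = (K'⊕opad) ∥ inner = 6e f8 5c 5c ∥ 02 1a.
Outer hash (tag): even-index sum = 204 mod 256 = 204; odd-index sum = 366 mod 256 = 110 → cc 6e.

cc6e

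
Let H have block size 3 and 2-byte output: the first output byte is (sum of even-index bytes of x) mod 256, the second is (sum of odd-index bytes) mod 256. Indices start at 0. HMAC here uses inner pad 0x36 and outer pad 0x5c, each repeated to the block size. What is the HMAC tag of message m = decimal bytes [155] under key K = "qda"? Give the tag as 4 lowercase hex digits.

Key "qda" = 71 64 61 is exactly B = 3 bytes: K' = 71 64 61.
K' ⊕ ipad = 47 52 57.  K' ⊕ opad = 2d 38 3d.
Inner input = (K'⊕ipad) ∥ m = 47 52 57 ∥ 9b.
Inner hash: even-index sum = 158 mod 256 = 158; odd-index sum = 237 mod 256 = 237 → 9e ed.
Outer input = (K'⊕opad) ∥ inner = 2d 38 3d ∥ 9e ed.
Outer hash (tag): even-index sum = 343 mod 256 = 87; odd-index sum = 214 mod 256 = 214 → 57 d6.

57d6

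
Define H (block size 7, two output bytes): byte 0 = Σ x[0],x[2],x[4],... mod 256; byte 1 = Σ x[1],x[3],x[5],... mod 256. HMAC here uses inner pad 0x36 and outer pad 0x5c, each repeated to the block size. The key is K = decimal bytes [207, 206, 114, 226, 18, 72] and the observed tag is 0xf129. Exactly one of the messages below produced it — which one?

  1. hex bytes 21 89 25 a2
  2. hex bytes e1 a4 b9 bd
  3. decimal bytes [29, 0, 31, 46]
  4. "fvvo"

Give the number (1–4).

3

Key decimal bytes [207, 206, 114, 226, 18, 72] = cf ce 72 e2 12 48 is 6 bytes ≤ B = 7; zero-pad to 7 bytes: K' = cf ce 72 e2 12 48 00.
K' ⊕ ipad = f9 f8 44 d4 24 7e 36; K' ⊕ opad = 93 92 2e be 4e 14 5c.
m1: inner = H(f9 f8 44 d4 24 7e 36 21 89 25 a2) = c2 90; tag = H(93 92 2e be 4e 14 5c c2 90) = fb26
m2: inner = H(f9 f8 44 d4 24 7e 36 e1 a4 b9 bd) = f8 e4; tag = H(93 92 2e be 4e 14 5c f8 e4) = 4f5c
m3: inner = H(f9 f8 44 d4 24 7e 36 1d 00 1f 2e) = c5 86; tag = H(93 92 2e be 4e 14 5c c5 86) = f129 ← matches
m4: inner = H(f9 f8 44 d4 24 7e 36 66 76 76 6f) = 7c 26; tag = H(93 92 2e be 4e 14 5c 7c 26) = 91e0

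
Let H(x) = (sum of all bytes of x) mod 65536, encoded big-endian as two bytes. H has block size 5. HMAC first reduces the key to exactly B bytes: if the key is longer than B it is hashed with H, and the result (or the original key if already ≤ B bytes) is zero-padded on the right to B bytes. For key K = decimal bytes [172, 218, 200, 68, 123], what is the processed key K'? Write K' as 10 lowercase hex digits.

Key decimal bytes [172, 218, 200, 68, 123] = ac da c8 44 7b is exactly B = 5 bytes: K' = ac da c8 44 7b.

acdac8447b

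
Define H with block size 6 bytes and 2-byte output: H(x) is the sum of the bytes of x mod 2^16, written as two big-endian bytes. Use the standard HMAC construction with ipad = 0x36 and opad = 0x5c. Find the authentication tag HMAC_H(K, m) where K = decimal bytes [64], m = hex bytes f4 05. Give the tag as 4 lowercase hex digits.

0267

Key decimal bytes [64] = 40 is 1 byte ≤ B = 6; zero-pad to 6 bytes: K' = 40 00 00 00 00 00.
K' ⊕ ipad = 76 36 36 36 36 36.  K' ⊕ opad = 1c 5c 5c 5c 5c 5c.
Inner input = (K'⊕ipad) ∥ m = 76 36 36 36 36 36 ∥ f4 05.
Inner hash: sum = 118+54+54+54+54+54+244+5 = 637 → 02 7d.
Outer input = (K'⊕opad) ∥ inner = 1c 5c 5c 5c 5c 5c ∥ 02 7d.
Outer hash (tag): sum = 28+92+92+92+92+92+2+125 = 615 → 02 67.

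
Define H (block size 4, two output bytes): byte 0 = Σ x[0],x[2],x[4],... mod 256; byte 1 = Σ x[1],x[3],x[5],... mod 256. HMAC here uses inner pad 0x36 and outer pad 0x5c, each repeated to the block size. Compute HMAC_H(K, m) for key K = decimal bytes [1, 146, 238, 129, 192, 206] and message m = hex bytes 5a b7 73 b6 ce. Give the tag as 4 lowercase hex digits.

Key decimal bytes [1, 146, 238, 129, 192, 206] = 01 92 ee 81 c0 ce is 6 bytes > B = 4, so hash it first: H(key) = af e1, then zero-pad to 4 bytes: K' = af e1 00 00.
K' ⊕ ipad = 99 d7 36 36.  K' ⊕ opad = f3 bd 5c 5c.
Inner input = (K'⊕ipad) ∥ m = 99 d7 36 36 ∥ 5a b7 73 b6 ce.
Inner hash: even-index sum = 618 mod 256 = 106; odd-index sum = 634 mod 256 = 122 → 6a 7a.
Outer input = (K'⊕opad) ∥ inner = f3 bd 5c 5c ∥ 6a 7a.
Outer hash (tag): even-index sum = 441 mod 256 = 185; odd-index sum = 403 mod 256 = 147 → b9 93.

b993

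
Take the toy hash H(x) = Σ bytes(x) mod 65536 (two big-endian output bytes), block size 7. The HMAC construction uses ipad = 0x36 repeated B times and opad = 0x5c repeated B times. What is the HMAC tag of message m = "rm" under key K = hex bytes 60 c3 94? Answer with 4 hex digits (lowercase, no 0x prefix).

Key hex bytes 60 c3 94 is 3 bytes ≤ B = 7; zero-pad to 7 bytes: K' = 60 c3 94 00 00 00 00.
K' ⊕ ipad = 56 f5 a2 36 36 36 36.  K' ⊕ opad = 3c 9f c8 5c 5c 5c 5c.
Inner input = (K'⊕ipad) ∥ m = 56 f5 a2 36 36 36 36 ∥ 72 6d.
Inner hash: sum = 86+245+162+54+54+54+54+114+109 = 932 → 03 a4.
Outer input = (K'⊕opad) ∥ inner = 3c 9f c8 5c 5c 5c 5c ∥ 03 a4.
Outer hash (tag): sum = 60+159+200+92+92+92+92+3+164 = 954 → 03 ba.

03ba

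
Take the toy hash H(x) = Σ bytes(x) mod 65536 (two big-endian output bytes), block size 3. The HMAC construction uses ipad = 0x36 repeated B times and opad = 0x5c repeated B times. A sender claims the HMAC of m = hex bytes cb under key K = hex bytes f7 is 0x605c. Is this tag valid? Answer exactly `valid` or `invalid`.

Key hex bytes f7 is 1 byte ≤ B = 3; zero-pad to 3 bytes: K' = f7 00 00.
K' ⊕ ipad = c1 36 36; K' ⊕ opad = ab 5c 5c.
Inner hash: sum = 193+54+54+203 = 504 → 01 f8.
Outer hash (recomputed tag): sum = 171+92+92+1+248 = 604 → 02 5c.
Recomputed tag = 025c; claimed = 605c → mismatch.

invalid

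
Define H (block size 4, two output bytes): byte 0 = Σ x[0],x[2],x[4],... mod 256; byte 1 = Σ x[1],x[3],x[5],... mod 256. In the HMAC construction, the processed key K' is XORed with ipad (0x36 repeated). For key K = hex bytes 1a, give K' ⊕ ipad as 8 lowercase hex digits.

2c363636

Key hex bytes 1a is 1 byte ≤ B = 4; zero-pad to 4 bytes: K' = 1a 00 00 00.
XOR each byte with 0x36: 1a⊕36=2c, 00⊕36=36, 00⊕36=36, 00⊕36=36.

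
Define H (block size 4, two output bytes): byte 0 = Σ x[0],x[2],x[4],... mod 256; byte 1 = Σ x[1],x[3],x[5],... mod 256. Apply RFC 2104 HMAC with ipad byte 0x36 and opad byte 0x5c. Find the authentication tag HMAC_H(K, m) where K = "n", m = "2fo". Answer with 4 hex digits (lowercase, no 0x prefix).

Key "n" = 6e is 1 byte ≤ B = 4; zero-pad to 4 bytes: K' = 6e 00 00 00.
K' ⊕ ipad = 58 36 36 36.  K' ⊕ opad = 32 5c 5c 5c.
Inner input = (K'⊕ipad) ∥ m = 58 36 36 36 ∥ 32 66 6f.
Inner hash: even-index sum = 303 mod 256 = 47; odd-index sum = 210 mod 256 = 210 → 2f d2.
Outer input = (K'⊕opad) ∥ inner = 32 5c 5c 5c ∥ 2f d2.
Outer hash (tag): even-index sum = 189 mod 256 = 189; odd-index sum = 394 mod 256 = 138 → bd 8a.

bd8a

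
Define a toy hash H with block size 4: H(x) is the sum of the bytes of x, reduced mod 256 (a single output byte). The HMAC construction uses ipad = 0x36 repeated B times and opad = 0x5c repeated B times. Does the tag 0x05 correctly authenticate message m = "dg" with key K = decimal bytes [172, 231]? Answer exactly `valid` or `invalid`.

valid

Key decimal bytes [172, 231] = ac e7 is 2 bytes ≤ B = 4; zero-pad to 4 bytes: K' = ac e7 00 00.
K' ⊕ ipad = 9a d1 36 36; K' ⊕ opad = f0 bb 5c 5c.
Inner hash: sum = 154+209+54+54+100+103 = 674; mod 256 = 162 → a2.
Outer hash (recomputed tag): sum = 240+187+92+92+162 = 773; mod 256 = 5 → 05.
Recomputed tag = 05; claimed = 05 → match.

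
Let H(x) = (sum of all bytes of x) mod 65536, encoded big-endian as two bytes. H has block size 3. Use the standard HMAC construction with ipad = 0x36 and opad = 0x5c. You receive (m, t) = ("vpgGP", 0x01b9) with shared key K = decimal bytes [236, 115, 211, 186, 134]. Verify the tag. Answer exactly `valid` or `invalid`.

invalid

Key decimal bytes [236, 115, 211, 186, 134] = ec 73 d3 ba 86 is 5 bytes > B = 3, so hash it first: H(key) = 03 72, then zero-pad to 3 bytes: K' = 03 72 00.
K' ⊕ ipad = 35 44 36; K' ⊕ opad = 5f 2e 5c.
Inner hash: sum = 53+68+54+118+112+103+71+80 = 659 → 02 93.
Outer hash (recomputed tag): sum = 95+46+92+2+147 = 382 → 01 7e.
Recomputed tag = 017e; claimed = 01b9 → mismatch.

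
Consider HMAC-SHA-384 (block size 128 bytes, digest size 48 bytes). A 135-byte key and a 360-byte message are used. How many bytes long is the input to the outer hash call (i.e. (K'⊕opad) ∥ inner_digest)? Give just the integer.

176

Key is 135 > 128 bytes, so it is hashed to 48 bytes then zero-padded to 128: |K'| = 128.
Outer input = (K'⊕opad) ∥ H(inner) → 128 + 48 = 176 bytes.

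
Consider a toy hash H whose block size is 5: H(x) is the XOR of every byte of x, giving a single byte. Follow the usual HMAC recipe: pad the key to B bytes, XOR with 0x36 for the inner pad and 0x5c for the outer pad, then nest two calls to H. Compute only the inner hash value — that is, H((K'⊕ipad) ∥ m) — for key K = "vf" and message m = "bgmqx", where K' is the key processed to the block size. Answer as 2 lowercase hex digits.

Key "vf" = 76 66 is 2 bytes ≤ B = 5; zero-pad to 5 bytes: K' = 76 66 00 00 00.
K' ⊕ ipad = 40 50 36 36 36.
Inner input = 40 50 36 36 36 ∥ 62 67 6d 71 78.
Inner hash: XOR 40⊕50⊕36⊕36⊕36⊕62⊕67⊕6d⊕71⊕78 = 47.

47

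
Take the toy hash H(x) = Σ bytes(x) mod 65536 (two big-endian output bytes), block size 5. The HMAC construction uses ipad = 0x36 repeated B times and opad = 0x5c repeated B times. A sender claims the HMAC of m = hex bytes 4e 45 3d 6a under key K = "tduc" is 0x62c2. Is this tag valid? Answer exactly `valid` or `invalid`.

invalid

Key "tduc" = 74 64 75 63 is 4 bytes ≤ B = 5; zero-pad to 5 bytes: K' = 74 64 75 63 00.
K' ⊕ ipad = 42 52 43 55 36; K' ⊕ opad = 28 38 29 3f 5c.
Inner hash: sum = 66+82+67+85+54+78+69+61+106 = 668 → 02 9c.
Outer hash (recomputed tag): sum = 40+56+41+63+92+2+156 = 450 → 01 c2.
Recomputed tag = 01c2; claimed = 62c2 → mismatch.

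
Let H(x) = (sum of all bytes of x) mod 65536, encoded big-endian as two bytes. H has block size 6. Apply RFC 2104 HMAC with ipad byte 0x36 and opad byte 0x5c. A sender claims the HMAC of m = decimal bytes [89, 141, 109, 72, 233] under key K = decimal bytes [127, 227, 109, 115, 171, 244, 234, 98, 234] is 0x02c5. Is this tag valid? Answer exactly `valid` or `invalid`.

valid

Key decimal bytes [127, 227, 109, 115, 171, 244, 234, 98, 234] = 7f e3 6d 73 ab f4 ea 62 ea is 9 bytes > B = 6, so hash it first: H(key) = 06 17, then zero-pad to 6 bytes: K' = 06 17 00 00 00 00.
K' ⊕ ipad = 30 21 36 36 36 36; K' ⊕ opad = 5a 4b 5c 5c 5c 5c.
Inner hash: sum = 48+33+54+54+54+54+89+141+109+72+233 = 941 → 03 ad.
Outer hash (recomputed tag): sum = 90+75+92+92+92+92+3+173 = 709 → 02 c5.
Recomputed tag = 02c5; claimed = 02c5 → match.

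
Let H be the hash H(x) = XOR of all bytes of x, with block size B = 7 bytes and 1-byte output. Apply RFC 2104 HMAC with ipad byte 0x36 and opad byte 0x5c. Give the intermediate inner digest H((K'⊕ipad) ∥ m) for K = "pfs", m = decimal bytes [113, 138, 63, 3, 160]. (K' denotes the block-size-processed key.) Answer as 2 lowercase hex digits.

34

Key "pfs" = 70 66 73 is 3 bytes ≤ B = 7; zero-pad to 7 bytes: K' = 70 66 73 00 00 00 00.
K' ⊕ ipad = 46 50 45 36 36 36 36.
Inner input = 46 50 45 36 36 36 36 ∥ 71 8a 3f 03 a0.
Inner hash: XOR 46⊕50⊕45⊕36⊕36⊕36⊕36⊕71⊕8a⊕3f⊕03⊕a0 = 34.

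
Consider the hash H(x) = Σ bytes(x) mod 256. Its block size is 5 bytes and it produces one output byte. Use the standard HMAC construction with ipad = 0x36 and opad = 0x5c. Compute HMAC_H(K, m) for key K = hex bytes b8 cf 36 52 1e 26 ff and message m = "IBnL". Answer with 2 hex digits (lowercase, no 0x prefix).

ff

Key hex bytes b8 cf 36 52 1e 26 ff is 7 bytes > B = 5, so hash it first: H(key) = 52, then zero-pad to 5 bytes: K' = 52 00 00 00 00.
K' ⊕ ipad = 64 36 36 36 36.  K' ⊕ opad = 0e 5c 5c 5c 5c.
Inner input = (K'⊕ipad) ∥ m = 64 36 36 36 36 ∥ 49 42 6e 4c.
Inner hash: sum = 100+54+54+54+54+73+66+110+76 = 641; mod 256 = 129 → 81.
Outer input = (K'⊕opad) ∥ inner = 0e 5c 5c 5c 5c ∥ 81.
Outer hash (tag): sum = 14+92+92+92+92+129 = 511; mod 256 = 255 → ff.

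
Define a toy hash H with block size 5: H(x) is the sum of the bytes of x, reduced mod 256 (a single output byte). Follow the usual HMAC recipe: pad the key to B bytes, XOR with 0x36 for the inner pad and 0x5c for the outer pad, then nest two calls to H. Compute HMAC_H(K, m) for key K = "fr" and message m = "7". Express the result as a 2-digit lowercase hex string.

Key "fr" = 66 72 is 2 bytes ≤ B = 5; zero-pad to 5 bytes: K' = 66 72 00 00 00.
K' ⊕ ipad = 50 44 36 36 36.  K' ⊕ opad = 3a 2e 5c 5c 5c.
Inner input = (K'⊕ipad) ∥ m = 50 44 36 36 36 ∥ 37.
Inner hash: sum = 80+68+54+54+54+55 = 365; mod 256 = 109 → 6d.
Outer input = (K'⊕opad) ∥ inner = 3a 2e 5c 5c 5c ∥ 6d.
Outer hash (tag): sum = 58+46+92+92+92+109 = 489; mod 256 = 233 → e9.

e9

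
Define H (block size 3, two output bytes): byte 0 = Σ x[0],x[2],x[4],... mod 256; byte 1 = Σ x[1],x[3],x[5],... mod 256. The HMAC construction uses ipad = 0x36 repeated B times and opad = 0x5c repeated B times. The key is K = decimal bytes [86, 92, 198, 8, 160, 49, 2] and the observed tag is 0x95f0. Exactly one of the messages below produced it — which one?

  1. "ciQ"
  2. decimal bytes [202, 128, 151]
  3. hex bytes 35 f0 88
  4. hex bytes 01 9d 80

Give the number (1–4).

1

Key decimal bytes [86, 92, 198, 8, 160, 49, 2] = 56 5c c6 08 a0 31 02 is 7 bytes > B = 3, so hash it first: H(key) = be 95, then zero-pad to 3 bytes: K' = be 95 00.
K' ⊕ ipad = 88 a3 36; K' ⊕ opad = e2 c9 5c.
m1: inner = H(88 a3 36 63 69 51) = 27 57; tag = H(e2 c9 5c 27 57) = 95f0 ← matches
m2: inner = H(88 a3 36 ca 80 97) = 3e 04; tag = H(e2 c9 5c 3e 04) = 4207
m3: inner = H(88 a3 36 35 f0 88) = ae 60; tag = H(e2 c9 5c ae 60) = 9e77
m4: inner = H(88 a3 36 01 9d 80) = 5b 24; tag = H(e2 c9 5c 5b 24) = 6224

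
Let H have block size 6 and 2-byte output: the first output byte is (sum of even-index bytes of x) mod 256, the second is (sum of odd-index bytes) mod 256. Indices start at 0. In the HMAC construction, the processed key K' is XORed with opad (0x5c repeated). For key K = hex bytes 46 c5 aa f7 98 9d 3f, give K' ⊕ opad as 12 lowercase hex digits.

9b055c5c5c5c

Key hex bytes 46 c5 aa f7 98 9d 3f is 7 bytes > B = 6, so hash it first: H(key) = c7 59, then zero-pad to 6 bytes: K' = c7 59 00 00 00 00.
XOR each byte with 0x5c: c7⊕5c=9b, 59⊕5c=05, 00⊕5c=5c, 00⊕5c=5c, 00⊕5c=5c, 00⊕5c=5c.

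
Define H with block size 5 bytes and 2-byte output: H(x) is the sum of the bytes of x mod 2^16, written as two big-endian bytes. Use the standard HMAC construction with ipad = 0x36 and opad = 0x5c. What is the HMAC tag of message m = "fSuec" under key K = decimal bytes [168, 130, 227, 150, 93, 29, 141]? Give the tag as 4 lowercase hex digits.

02d5

Key decimal bytes [168, 130, 227, 150, 93, 29, 141] = a8 82 e3 96 5d 1d 8d is 7 bytes > B = 5, so hash it first: H(key) = 03 aa, then zero-pad to 5 bytes: K' = 03 aa 00 00 00.
K' ⊕ ipad = 35 9c 36 36 36.  K' ⊕ opad = 5f f6 5c 5c 5c.
Inner input = (K'⊕ipad) ∥ m = 35 9c 36 36 36 ∥ 66 53 75 65 63.
Inner hash: sum = 53+156+54+54+54+102+83+117+101+99 = 873 → 03 69.
Outer input = (K'⊕opad) ∥ inner = 5f f6 5c 5c 5c ∥ 03 69.
Outer hash (tag): sum = 95+246+92+92+92+3+105 = 725 → 02 d5.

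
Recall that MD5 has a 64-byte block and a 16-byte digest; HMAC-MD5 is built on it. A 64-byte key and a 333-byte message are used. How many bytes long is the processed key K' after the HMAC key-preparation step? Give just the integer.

Key is 64 ≤ 64 bytes, zero-padded: |K'| = 64.

64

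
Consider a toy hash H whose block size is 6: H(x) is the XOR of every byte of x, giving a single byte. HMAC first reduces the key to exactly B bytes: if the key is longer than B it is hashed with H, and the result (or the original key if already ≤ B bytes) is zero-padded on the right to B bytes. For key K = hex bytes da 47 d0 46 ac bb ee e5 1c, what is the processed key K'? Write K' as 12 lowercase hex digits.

0b0000000000

|K| = 9 > B = 6, so first hash the key.
H(K): XOR da⊕47⊕d0⊕46⊕ac⊕bb⊕ee⊕e5⊕1c = 0b.
Zero-pad H(K) = 0b to 6 bytes: K' = 0b 00 00 00 00 00.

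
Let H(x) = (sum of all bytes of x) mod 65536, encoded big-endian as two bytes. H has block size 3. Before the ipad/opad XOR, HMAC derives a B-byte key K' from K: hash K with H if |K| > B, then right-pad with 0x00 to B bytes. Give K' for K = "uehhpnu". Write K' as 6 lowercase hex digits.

|K| = 7 > B = 3, so first hash the key.
H(K): sum = 117+101+104+104+112+110+117 = 765 → 02 fd.
Zero-pad H(K) = 02 fd to 3 bytes: K' = 02 fd 00.

02fd00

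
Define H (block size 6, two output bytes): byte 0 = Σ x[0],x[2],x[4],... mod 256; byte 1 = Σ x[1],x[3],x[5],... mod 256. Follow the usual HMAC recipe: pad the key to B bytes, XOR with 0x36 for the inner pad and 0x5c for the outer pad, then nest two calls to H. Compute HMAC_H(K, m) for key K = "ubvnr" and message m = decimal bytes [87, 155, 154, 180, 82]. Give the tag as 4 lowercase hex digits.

Key "ubvnr" = 75 62 76 6e 72 is 5 bytes ≤ B = 6; zero-pad to 6 bytes: K' = 75 62 76 6e 72 00.
K' ⊕ ipad = 43 54 40 58 44 36.  K' ⊕ opad = 29 3e 2a 32 2e 5c.
Inner input = (K'⊕ipad) ∥ m = 43 54 40 58 44 36 ∥ 57 9b 9a b4 52.
Inner hash: even-index sum = 522 mod 256 = 10; odd-index sum = 561 mod 256 = 49 → 0a 31.
Outer input = (K'⊕opad) ∥ inner = 29 3e 2a 32 2e 5c ∥ 0a 31.
Outer hash (tag): even-index sum = 139 mod 256 = 139; odd-index sum = 253 mod 256 = 253 → 8b fd.

8bfd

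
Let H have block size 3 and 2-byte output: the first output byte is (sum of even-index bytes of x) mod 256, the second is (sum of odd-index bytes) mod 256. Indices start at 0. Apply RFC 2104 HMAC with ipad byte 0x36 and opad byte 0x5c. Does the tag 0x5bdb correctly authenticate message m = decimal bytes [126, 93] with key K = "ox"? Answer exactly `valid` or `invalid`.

invalid

Key "ox" = 6f 78 is 2 bytes ≤ B = 3; zero-pad to 3 bytes: K' = 6f 78 00.
K' ⊕ ipad = 59 4e 36; K' ⊕ opad = 33 24 5c.
Inner hash: even-index sum = 236 mod 256 = 236; odd-index sum = 204 mod 256 = 204 → ec cc.
Outer hash (recomputed tag): even-index sum = 347 mod 256 = 91; odd-index sum = 272 mod 256 = 16 → 5b 10.
Recomputed tag = 5b10; claimed = 5bdb → mismatch.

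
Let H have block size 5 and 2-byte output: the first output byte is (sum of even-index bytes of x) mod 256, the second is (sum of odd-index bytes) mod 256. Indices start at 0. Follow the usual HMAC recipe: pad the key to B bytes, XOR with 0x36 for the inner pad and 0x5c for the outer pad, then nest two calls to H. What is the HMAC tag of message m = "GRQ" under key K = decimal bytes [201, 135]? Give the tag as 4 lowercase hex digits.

ccf4

Key decimal bytes [201, 135] = c9 87 is 2 bytes ≤ B = 5; zero-pad to 5 bytes: K' = c9 87 00 00 00.
K' ⊕ ipad = ff b1 36 36 36.  K' ⊕ opad = 95 db 5c 5c 5c.
Inner input = (K'⊕ipad) ∥ m = ff b1 36 36 36 ∥ 47 52 51.
Inner hash: even-index sum = 445 mod 256 = 189; odd-index sum = 383 mod 256 = 127 → bd 7f.
Outer input = (K'⊕opad) ∥ inner = 95 db 5c 5c 5c ∥ bd 7f.
Outer hash (tag): even-index sum = 460 mod 256 = 204; odd-index sum = 500 mod 256 = 244 → cc f4.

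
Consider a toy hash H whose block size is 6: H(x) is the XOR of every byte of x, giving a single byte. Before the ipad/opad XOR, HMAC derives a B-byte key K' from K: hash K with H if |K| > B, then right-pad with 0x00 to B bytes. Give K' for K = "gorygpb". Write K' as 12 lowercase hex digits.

760000000000

|K| = 7 > B = 6, so first hash the key.
H(K): XOR 67⊕6f⊕72⊕79⊕67⊕70⊕62 = 76.
Zero-pad H(K) = 76 to 6 bytes: K' = 76 00 00 00 00 00.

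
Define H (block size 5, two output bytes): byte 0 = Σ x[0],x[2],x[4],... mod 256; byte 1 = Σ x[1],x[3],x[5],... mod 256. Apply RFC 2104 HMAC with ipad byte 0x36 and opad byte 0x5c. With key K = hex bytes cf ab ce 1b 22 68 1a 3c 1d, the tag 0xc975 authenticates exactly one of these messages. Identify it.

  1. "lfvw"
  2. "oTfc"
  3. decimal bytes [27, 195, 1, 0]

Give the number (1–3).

2

Key hex bytes cf ab ce 1b 22 68 1a 3c 1d is 9 bytes > B = 5, so hash it first: H(key) = f6 6a, then zero-pad to 5 bytes: K' = f6 6a 00 00 00.
K' ⊕ ipad = c0 5c 36 36 36; K' ⊕ opad = aa 36 5c 5c 5c.
m1: inner = H(c0 5c 36 36 36 6c 66 76 77) = 09 74; tag = H(aa 36 5c 5c 5c 09 74) = d69b
m2: inner = H(c0 5c 36 36 36 6f 54 66 63) = e3 67; tag = H(aa 36 5c 5c 5c e3 67) = c975 ← matches
m3: inner = H(c0 5c 36 36 36 1b c3 01 00) = ef ae; tag = H(aa 36 5c 5c 5c ef ae) = 1081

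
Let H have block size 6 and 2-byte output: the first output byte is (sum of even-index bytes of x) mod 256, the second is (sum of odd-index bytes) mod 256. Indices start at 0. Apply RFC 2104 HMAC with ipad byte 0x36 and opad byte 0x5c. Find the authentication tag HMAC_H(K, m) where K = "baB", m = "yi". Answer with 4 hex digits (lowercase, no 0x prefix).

Key "baB" = 62 61 42 is 3 bytes ≤ B = 6; zero-pad to 6 bytes: K' = 62 61 42 00 00 00.
K' ⊕ ipad = 54 57 74 36 36 36.  K' ⊕ opad = 3e 3d 1e 5c 5c 5c.
Inner input = (K'⊕ipad) ∥ m = 54 57 74 36 36 36 ∥ 79 69.
Inner hash: even-index sum = 375 mod 256 = 119; odd-index sum = 300 mod 256 = 44 → 77 2c.
Outer input = (K'⊕opad) ∥ inner = 3e 3d 1e 5c 5c 5c ∥ 77 2c.
Outer hash (tag): even-index sum = 303 mod 256 = 47; odd-index sum = 289 mod 256 = 33 → 2f 21.

2f21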